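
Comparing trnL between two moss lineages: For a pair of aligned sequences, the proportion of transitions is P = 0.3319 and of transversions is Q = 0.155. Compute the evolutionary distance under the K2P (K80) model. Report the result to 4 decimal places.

Under the Kimura two-parameter model, d = −½ ln(1 − 2P − Q) − ¼ ln(1 − 2Q).
1 − 2P − Q = 0.1812, giving −½ ln(0.1812) = 0.854077.
1 − 2Q = 0.69, giving −¼ ln(0.69) = 0.092766.
d = 0.854077 + 0.092766 = 0.946843.

0.9468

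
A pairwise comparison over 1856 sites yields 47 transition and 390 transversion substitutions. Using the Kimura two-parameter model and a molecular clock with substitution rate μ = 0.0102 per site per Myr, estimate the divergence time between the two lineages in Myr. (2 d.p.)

P = 47/1856 ≈ 0.025323 and Q = 390/1856 ≈ 0.210129.
Under the Kimura two-parameter model, d = −½ ln(1 − 2P − Q) − ¼ ln(1 − 2Q).
1 − 2P − Q = 0.739225, giving −½ ln(0.739225) = 0.151076.
1 − 2Q = 0.579742, giving −¼ ln(0.579742) = 0.136293.
d = 0.151076 + 0.136293 = 0.287369.
Under a molecular clock d = 2μt, so t = d/(2μ) = 0.287369 / (2 × 0.0102) = 14.09 Myr.

14.09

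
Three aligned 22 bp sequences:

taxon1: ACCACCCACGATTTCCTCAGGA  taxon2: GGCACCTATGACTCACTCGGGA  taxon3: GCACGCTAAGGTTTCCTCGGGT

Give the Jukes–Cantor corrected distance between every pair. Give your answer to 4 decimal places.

taxon1–taxon2: 8/22 sites differ → p ≈ 0.363636, d = −0.75 ln(1 − 0.484848) = 0.497470 ≈ 0.4975.
taxon1–taxon3: 9/22 sites differ → p ≈ 0.409091, d = −0.75 ln(1 − 0.545455) = 0.591344 ≈ 0.5913.
taxon2–taxon3: 10/22 sites differ → p ≈ 0.454545, d = −0.75 ln(1 − 0.60606) = 0.698667 ≈ 0.6987.

d(taxon1,taxon2) = 0.4975, d(taxon1,taxon3) = 0.5913, d(taxon2,taxon3) = 0.6987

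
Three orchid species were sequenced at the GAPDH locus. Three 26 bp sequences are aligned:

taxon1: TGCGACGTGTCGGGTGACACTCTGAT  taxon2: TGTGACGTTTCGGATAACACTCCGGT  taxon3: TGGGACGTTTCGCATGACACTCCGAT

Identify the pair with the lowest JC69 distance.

taxon1–taxon2: 6/26 differ, p = 0.231, d = 0.276.
taxon1–taxon3: 5/26 differ, p = 0.192, d = 0.222.
taxon2–taxon3: 4/26 differ, p = 0.154, d = 0.172.
The smallest distance is between taxon2 and taxon3.

taxon2 and taxon3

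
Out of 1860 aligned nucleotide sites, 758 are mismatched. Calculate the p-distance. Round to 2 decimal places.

p = 758/1860 = 0.407526… ≈ 0.41 (to 2 d.p.).

0.41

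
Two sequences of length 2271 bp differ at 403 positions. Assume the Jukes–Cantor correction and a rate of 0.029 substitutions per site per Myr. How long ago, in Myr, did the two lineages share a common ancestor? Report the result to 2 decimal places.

p = 403/2271 ≈ 0.177455.
d = −(3/4) ln(1 − 4p/3) = −0.75 ln(1 − 0.236607) = −0.75 ln(0.763393)
  = −0.75 × (-0.269982) = 0.202487 substitutions/site.
Under a molecular clock d = 2μt, so t = d/(2μ) = 0.202487 / (2 × 0.029) = 3.49 Myr.

3.49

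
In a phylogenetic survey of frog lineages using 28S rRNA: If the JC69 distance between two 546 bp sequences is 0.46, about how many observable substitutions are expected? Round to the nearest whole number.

188

Invert JC69: p = (3/4)(1 − e^(−4d/3)) = 0.75 × (1 − e^(-0.613333)) = 0.75 × (1 − 0.541543) = 0.343843.
Expected differing sites = pL ≈ 0.343843 × 546 = 187.738278 ≈ 188.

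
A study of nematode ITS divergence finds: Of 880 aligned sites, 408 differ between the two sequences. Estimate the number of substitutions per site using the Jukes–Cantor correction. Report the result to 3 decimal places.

p = 408/880 ≈ 0.463636.
d = −(3/4) ln(1 − 4p/3) = −0.75 ln(1 − 0.618181) = −0.75 ln(0.381819)
  = −0.75 × (-0.962809) = 0.722107 substitutions/site.

0.722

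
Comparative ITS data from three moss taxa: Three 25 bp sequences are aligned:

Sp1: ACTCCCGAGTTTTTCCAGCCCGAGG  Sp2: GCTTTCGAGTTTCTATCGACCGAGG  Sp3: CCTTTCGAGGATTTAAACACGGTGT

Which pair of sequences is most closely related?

Sp1 and Sp2

Sp1–Sp2: 8/25 differ, p = 0.320, d = 0.417.
Sp1–Sp3: 12/25 differ, p = 0.480, d = 0.766.
Sp2–Sp3: 10/25 differ, p = 0.400, d = 0.572.
The smallest distance is between Sp1 and Sp2.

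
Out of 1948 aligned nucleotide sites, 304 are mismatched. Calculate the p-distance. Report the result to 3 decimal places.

p = 304/1948 = 0.156057… ≈ 0.156 (to 3 d.p.).

0.156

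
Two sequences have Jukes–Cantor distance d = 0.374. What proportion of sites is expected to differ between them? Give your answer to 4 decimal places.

p = (3/4)(1 − e^(−4d/3)) = 0.75 × (1 − e^(-0.498667)) = 0.75 × (1 − 0.607340) = 0.294495.

0.2945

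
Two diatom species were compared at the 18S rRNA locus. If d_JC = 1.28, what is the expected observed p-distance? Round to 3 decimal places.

p = (3/4)(1 − e^(−4d/3)) = 0.75 × (1 − e^(-1.706667)) = 0.75 × (1 − 0.181470) = 0.613898.

0.614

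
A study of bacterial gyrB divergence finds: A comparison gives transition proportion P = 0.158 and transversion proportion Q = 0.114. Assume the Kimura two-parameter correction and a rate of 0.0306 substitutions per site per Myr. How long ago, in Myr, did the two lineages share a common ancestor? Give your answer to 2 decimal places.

5.65

Under the Kimura two-parameter model, d = −½ ln(1 − 2P − Q) − ¼ ln(1 − 2Q).
1 − 2P − Q = 0.57, giving −½ ln(0.57) = 0.281059.
1 − 2Q = 0.772, giving −¼ ln(0.772) = 0.064693.
d = 0.281059 + 0.064693 = 0.345752.
Under a molecular clock d = 2μt, so t = d/(2μ) = 0.345752 / (2 × 0.0306) = 5.65 Myr.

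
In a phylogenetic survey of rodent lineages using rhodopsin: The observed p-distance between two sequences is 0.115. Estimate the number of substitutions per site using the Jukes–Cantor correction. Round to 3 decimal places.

d = −(3/4) ln(1 − 4p/3) = −0.75 ln(1 − 0.153333) = −0.75 ln(0.846667)
  = −0.75 × (-0.166448) = 0.124836 substitutions/site.

0.125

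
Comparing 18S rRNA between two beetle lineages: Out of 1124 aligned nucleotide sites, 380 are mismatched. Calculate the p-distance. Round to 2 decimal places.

0.34

p = 380/1124 = 0.338078… ≈ 0.34 (to 2 d.p.).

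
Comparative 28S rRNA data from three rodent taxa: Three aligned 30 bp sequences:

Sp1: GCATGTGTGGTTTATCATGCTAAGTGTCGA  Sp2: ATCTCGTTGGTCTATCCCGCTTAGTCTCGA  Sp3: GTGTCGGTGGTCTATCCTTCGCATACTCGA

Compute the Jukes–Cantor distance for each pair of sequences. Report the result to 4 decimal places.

d(Sp1,Sp2) = 0.5034, d(Sp1,Sp3) = 0.5716, d(Sp2,Sp3) = 0.3831

Sp1–Sp2: 11/30 sites differ → p ≈ 0.366667, d = −0.75 ln(1 − 0.488889) = 0.503376 ≈ 0.5034.
Sp1–Sp3: 12/30 sites differ → p = 0.4, d = −0.75 ln(1 − 0.533333) = 0.571605 ≈ 0.5716.
Sp2–Sp3: 9/30 sites differ → p = 0.3, d = −0.75 ln(1 − 0.4) = 0.383119 ≈ 0.3831.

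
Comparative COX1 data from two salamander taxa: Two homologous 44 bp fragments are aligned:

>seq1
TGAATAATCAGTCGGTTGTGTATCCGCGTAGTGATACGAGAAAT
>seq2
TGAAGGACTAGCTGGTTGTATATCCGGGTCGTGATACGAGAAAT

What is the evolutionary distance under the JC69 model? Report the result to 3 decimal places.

The sequences differ at 9 of 44 sites (5, 6, 8, 9, 12, 13, 20, 27, 30), so p = 9/44 ≈ 0.204545.
d = −(3/4) ln(1 − 4p/3) = −0.75 ln(1 − 0.272727) = −0.75 ln(0.727273)
  = −0.75 × (-0.318453) = 0.238840 substitutions/site.

0.239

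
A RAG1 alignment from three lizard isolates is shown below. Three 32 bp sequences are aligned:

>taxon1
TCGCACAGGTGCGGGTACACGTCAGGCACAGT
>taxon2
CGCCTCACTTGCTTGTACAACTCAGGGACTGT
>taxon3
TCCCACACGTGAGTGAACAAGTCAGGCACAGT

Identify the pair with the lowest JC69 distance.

taxon1 and taxon3

taxon1–taxon2: 12/32 differ, p = 0.375, d = 0.520.
taxon1–taxon3: 6/32 differ, p = 0.188, d = 0.216.
taxon2–taxon3: 10/32 differ, p = 0.313, d = 0.404.
The smallest distance is between taxon1 and taxon3.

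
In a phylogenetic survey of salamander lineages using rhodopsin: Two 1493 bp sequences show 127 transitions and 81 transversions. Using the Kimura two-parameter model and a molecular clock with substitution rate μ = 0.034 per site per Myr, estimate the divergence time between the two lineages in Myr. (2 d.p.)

2.29

P = 127/1493 ≈ 0.085064 and Q = 81/1493 ≈ 0.054253.
Under the Kimura two-parameter model, d = −½ ln(1 − 2P − Q) − ¼ ln(1 − 2Q).
1 − 2P − Q = 0.775619, giving −½ ln(0.775619) = 0.127047.
1 − 2Q = 0.891494, giving −¼ ln(0.891494) = 0.028714.
d = 0.127047 + 0.028714 = 0.155761.
Under a molecular clock d = 2μt, so t = d/(2μ) = 0.155761 / (2 × 0.034) = 2.29 Myr.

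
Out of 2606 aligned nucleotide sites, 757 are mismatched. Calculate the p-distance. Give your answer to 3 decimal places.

p = 757/2606 = 0.290483… ≈ 0.290 (to 3 d.p.).

0.290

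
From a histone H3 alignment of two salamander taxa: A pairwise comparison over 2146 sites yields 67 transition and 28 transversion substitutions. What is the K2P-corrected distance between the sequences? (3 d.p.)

P = 67/2146 ≈ 0.031221 and Q = 28/2146 ≈ 0.013048.
Under the Kimura two-parameter model, d = −½ ln(1 − 2P − Q) − ¼ ln(1 − 2Q).
1 − 2P − Q = 0.92451, giving −½ ln(0.92451) = 0.039246.
1 − 2Q = 0.973904, giving −¼ ln(0.973904) = 0.006611.
d = 0.039246 + 0.006611 = 0.045857.

0.046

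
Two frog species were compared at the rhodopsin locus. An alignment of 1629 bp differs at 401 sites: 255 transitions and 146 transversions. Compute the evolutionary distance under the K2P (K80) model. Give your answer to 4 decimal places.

P = 255/1629 ≈ 0.156538 and Q = 146/1629 ≈ 0.089626.
Under the Kimura two-parameter model, d = −½ ln(1 − 2P − Q) − ¼ ln(1 − 2Q).
1 − 2P − Q = 0.597298, giving −½ ln(0.597298) = 0.257670.
1 − 2Q = 0.820748, giving −¼ ln(0.820748) = 0.049385.
d = 0.257670 + 0.049385 = 0.307055.

0.3071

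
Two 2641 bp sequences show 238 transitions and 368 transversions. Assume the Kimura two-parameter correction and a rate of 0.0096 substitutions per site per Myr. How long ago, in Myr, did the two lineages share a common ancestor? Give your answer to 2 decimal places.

14.28

P = 238/2641 ≈ 0.090117 and Q = 368/2641 ≈ 0.139341.
Under the Kimura two-parameter model, d = −½ ln(1 − 2P − Q) − ¼ ln(1 − 2Q).
1 − 2P − Q = 0.680425, giving −½ ln(0.680425) = 0.192519.
1 − 2Q = 0.721318, giving −¼ ln(0.721318) = 0.081669.
d = 0.192519 + 0.081669 = 0.274188.
Under a molecular clock d = 2μt, so t = d/(2μ) = 0.274188 / (2 × 0.0096) = 14.28 Myr.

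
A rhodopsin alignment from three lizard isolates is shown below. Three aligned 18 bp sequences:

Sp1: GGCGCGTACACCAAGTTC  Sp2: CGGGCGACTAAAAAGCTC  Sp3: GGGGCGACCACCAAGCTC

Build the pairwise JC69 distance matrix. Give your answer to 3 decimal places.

Sp1–Sp2: 8/18 sites differ → p ≈ 0.444444, d = −0.75 ln(1 − 0.592592) = 0.673455 ≈ 0.673.
Sp1–Sp3: 4/18 sites differ → p ≈ 0.222222, d = −0.75 ln(1 − 0.296296) = 0.263548 ≈ 0.264.
Sp2–Sp3: 4/18 sites differ → p ≈ 0.222222, d = −0.75 ln(1 − 0.296296) = 0.263548 ≈ 0.264.

d(Sp1,Sp2) = 0.673, d(Sp1,Sp3) = 0.264, d(Sp2,Sp3) = 0.264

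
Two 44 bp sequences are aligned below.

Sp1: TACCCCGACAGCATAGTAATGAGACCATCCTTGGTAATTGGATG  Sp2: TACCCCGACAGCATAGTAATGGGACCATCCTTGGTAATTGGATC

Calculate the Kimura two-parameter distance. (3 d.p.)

Of 44 sites, 1 differences are transitions and 1 are transversions, so P = 1/44 ≈ 0.022727 and Q = 1/44 ≈ 0.022727.
Under the Kimura two-parameter model, d = −½ ln(1 − 2P − Q) − ¼ ln(1 − 2Q).
1 − 2P − Q = 0.931819, giving −½ ln(0.931819) = 0.035308.
1 − 2Q = 0.954546, giving −¼ ln(0.954546) = 0.011630.
d = 0.035308 + 0.011630 = 0.046938.

0.047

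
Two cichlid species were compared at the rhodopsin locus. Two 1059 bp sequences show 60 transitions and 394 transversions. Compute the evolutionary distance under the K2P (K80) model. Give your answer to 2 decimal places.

0.67

P = 60/1059 ≈ 0.056657 and Q = 394/1059 ≈ 0.372049.
Under the Kimura two-parameter model, d = −½ ln(1 − 2P − Q) − ¼ ln(1 − 2Q).
1 − 2P − Q = 0.514637, giving −½ ln(0.514637) = 0.332147.
1 − 2Q = 0.255902, giving −¼ ln(0.255902) = 0.340740.
d = 0.332147 + 0.340740 = 0.672887.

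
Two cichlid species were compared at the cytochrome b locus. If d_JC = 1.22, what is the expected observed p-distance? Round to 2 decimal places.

0.60

p = (3/4)(1 − e^(−4d/3)) = 0.75 × (1 − e^(-1.626667)) = 0.75 × (1 − 0.196584) = 0.602562.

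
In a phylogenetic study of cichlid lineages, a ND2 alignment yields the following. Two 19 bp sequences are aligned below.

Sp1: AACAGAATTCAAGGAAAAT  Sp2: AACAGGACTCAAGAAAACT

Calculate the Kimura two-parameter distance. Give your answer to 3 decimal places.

Of 19 sites, 3 differences are transitions and 1 are transversions, so P = 3/19 ≈ 0.157895 and Q = 1/19 ≈ 0.052632.
Under the Kimura two-parameter model, d = −½ ln(1 − 2P − Q) − ¼ ln(1 − 2Q).
1 − 2P − Q = 0.631578, giving −½ ln(0.631578) = 0.229767.
1 − 2Q = 0.894736, giving −¼ ln(0.894736) = 0.027807.
d = 0.229767 + 0.027807 = 0.257574.

0.258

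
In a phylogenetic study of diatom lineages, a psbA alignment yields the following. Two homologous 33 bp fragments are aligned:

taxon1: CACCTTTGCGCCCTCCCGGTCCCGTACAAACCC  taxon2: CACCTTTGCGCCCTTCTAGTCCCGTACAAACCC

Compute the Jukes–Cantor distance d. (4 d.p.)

The sequences differ at 3 of 33 sites (15, 17, 18), so p = 3/33 ≈ 0.090909.
d = −(3/4) ln(1 − 4p/3) = −0.75 ln(1 − 0.121212) = −0.75 ln(0.878788)
  = −0.75 × (-0.129212) = 0.096909 substitutions/site.

0.0969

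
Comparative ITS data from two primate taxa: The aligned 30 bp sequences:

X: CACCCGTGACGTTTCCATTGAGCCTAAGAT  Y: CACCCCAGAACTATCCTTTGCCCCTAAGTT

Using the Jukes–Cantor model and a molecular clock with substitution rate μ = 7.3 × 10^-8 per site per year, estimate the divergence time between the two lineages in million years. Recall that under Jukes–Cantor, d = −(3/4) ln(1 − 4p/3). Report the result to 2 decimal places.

2.62

The sequences differ at 9 of 30 sites (6, 7, 10, 11, 13, 17, 21, 22, 29), so p = 9/30 = 0.3.
d = −(3/4) ln(1 − 4p/3) = −0.75 ln(1 − 0.4) = −0.75 ln(0.6)
  = −0.75 × (-0.510826) = 0.383120 substitutions/site.
Under a molecular clock d = 2μt, so t = d/(2μ) = 0.383120 / (2 × 7.3 × 10^-8) = 2.62 million years.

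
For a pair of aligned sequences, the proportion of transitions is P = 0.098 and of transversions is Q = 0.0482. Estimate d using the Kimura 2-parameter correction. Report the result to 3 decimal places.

Under the Kimura two-parameter model, d = −½ ln(1 − 2P − Q) − ¼ ln(1 − 2Q).
1 − 2P − Q = 0.7558, giving −½ ln(0.7558) = 0.139989.
1 − 2Q = 0.9036, giving −¼ ln(0.9036) = 0.025342.
d = 0.139989 + 0.025342 = 0.165331.

0.165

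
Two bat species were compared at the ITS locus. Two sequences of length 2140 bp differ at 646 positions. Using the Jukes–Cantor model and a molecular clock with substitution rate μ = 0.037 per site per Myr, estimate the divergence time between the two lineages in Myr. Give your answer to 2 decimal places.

p = 646/2140 ≈ 0.301869.
d = −(3/4) ln(1 − 4p/3) = −0.75 ln(1 − 0.402492) = −0.75 ln(0.597508)
  = −0.75 × (-0.514988) = 0.386241 substitutions/site.
Under a molecular clock d = 2μt, so t = d/(2μ) = 0.386241 / (2 × 0.037) = 5.22 Myr.

5.22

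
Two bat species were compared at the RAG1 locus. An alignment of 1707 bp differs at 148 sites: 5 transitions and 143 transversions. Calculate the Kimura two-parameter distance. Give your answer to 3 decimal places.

0.093

P = 5/1707 ≈ 0.002929 and Q = 143/1707 ≈ 0.083773.
Under the Kimura two-parameter model, d = −½ ln(1 − 2P − Q) − ¼ ln(1 − 2Q).
1 − 2P − Q = 0.910369, giving −½ ln(0.910369) = 0.046953.
1 − 2Q = 0.832454, giving −¼ ln(0.832454) = 0.045844.
d = 0.046953 + 0.045844 = 0.092797.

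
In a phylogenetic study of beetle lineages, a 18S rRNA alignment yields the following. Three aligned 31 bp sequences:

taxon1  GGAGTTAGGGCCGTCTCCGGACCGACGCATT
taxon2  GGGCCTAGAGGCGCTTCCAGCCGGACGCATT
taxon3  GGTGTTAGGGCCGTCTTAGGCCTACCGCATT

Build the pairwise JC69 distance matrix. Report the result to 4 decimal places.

d(taxon1,taxon2) = 0.4217, d(taxon1,taxon3) = 0.2687, d(taxon2,taxon3) = 0.6143

taxon1–taxon2: 10/31 sites differ → p ≈ 0.322581, d = −0.75 ln(1 − 0.430108) = 0.421731 ≈ 0.4217.
taxon1–taxon3: 7/31 sites differ → p ≈ 0.225806, d = −0.75 ln(1 − 0.301075) = 0.268659 ≈ 0.2687.
taxon2–taxon3: 13/31 sites differ → p ≈ 0.419355, d = −0.75 ln(1 − 0.55914) = 0.614271 ≈ 0.6143.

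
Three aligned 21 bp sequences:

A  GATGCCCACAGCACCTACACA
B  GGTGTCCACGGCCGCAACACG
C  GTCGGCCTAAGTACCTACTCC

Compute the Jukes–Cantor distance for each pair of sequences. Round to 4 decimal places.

d(A,B) = 0.4408, d(A,C) = 0.5319, d(B,C) = 1.0763

A–B: 7/21 sites differ → p ≈ 0.333333, d = −0.75 ln(1 − 0.444444) = 0.440839 ≈ 0.4408.
A–C: 8/21 sites differ → p ≈ 0.380952, d = −0.75 ln(1 − 0.507936) = 0.531860 ≈ 0.5319.
B–C: 12/21 sites differ → p ≈ 0.571429, d = −0.75 ln(1 − 0.761905) = 1.076314 ≈ 1.0763.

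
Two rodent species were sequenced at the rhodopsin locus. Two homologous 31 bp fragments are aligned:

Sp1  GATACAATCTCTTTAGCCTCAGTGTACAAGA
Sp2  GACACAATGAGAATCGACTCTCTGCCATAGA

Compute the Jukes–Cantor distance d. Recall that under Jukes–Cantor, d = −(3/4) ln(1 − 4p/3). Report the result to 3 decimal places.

0.691

The sequences differ at 14 of 31 sites, so p = 14/31 ≈ 0.451613.
d = −(3/4) ln(1 − 4p/3) = −0.75 ln(1 − 0.602151) = −0.75 ln(0.397849)
  = −0.75 × (-0.921683) = 0.691262 substitutions/site.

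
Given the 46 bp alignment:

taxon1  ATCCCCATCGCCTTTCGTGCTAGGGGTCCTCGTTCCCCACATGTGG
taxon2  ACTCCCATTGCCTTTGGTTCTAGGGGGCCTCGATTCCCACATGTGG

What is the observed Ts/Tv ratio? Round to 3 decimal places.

Transitions are A↔G and C↔T; transversions are all other mismatches.
Transitions: 4. Transversions: 4.
R = 4/4 = 1.000.

1.000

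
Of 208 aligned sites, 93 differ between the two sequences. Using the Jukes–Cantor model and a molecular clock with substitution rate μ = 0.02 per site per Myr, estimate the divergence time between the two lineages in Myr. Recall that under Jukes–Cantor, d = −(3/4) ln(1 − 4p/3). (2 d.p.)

p = 93/208 ≈ 0.447115.
d = −(3/4) ln(1 − 4p/3) = −0.75 ln(1 − 0.596153) = −0.75 ln(0.403847)
  = −0.75 × (-0.906719) = 0.680039 substitutions/site.
Under a molecular clock d = 2μt, so t = d/(2μ) = 0.680039 / (2 × 0.02) = 17.00 Myr.

17.00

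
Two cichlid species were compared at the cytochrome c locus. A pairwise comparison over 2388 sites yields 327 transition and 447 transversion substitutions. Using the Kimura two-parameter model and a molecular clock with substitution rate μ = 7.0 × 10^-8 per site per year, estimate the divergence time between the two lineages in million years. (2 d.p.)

3.05

P = 327/2388 ≈ 0.136935 and Q = 447/2388 ≈ 0.187186.
Under the Kimura two-parameter model, d = −½ ln(1 − 2P − Q) − ¼ ln(1 − 2Q).
1 − 2P − Q = 0.538944, giving −½ ln(0.538944) = 0.309072.
1 − 2Q = 0.625628, giving −¼ ln(0.625628) = 0.117250.
d = 0.309072 + 0.117250 = 0.426322.
Under a molecular clock d = 2μt, so t = d/(2μ) = 0.426322 / (2 × 7.0 × 10^-8) = 3.05 million years.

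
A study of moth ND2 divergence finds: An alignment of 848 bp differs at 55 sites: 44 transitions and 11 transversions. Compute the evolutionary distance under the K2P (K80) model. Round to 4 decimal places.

0.0686

P = 44/848 ≈ 0.051887 and Q = 11/848 ≈ 0.012972.
Under the Kimura two-parameter model, d = −½ ln(1 − 2P − Q) − ¼ ln(1 − 2Q).
1 − 2P − Q = 0.883254, giving −½ ln(0.883254) = 0.062071.
1 − 2Q = 0.974056, giving −¼ ln(0.974056) = 0.006572.
d = 0.062071 + 0.006572 = 0.068643.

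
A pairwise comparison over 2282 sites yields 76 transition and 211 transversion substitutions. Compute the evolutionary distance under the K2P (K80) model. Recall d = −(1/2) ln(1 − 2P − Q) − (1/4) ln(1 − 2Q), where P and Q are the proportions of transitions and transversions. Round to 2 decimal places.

P = 76/2282 ≈ 0.033304 and Q = 211/2282 ≈ 0.092463.
Under the Kimura two-parameter model, d = −½ ln(1 − 2P − Q) − ¼ ln(1 − 2Q).
1 − 2P − Q = 0.840929, giving −½ ln(0.840929) = 0.086624.
1 − 2Q = 0.815074, giving −¼ ln(0.815074) = 0.051119.
d = 0.086624 + 0.051119 = 0.137743.

0.14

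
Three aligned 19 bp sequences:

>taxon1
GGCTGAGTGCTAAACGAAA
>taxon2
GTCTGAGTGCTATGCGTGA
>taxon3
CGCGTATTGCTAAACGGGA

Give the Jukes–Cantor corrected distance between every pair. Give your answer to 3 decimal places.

taxon1–taxon2: 5/19 sites differ → p ≈ 0.263158, d = −0.75 ln(1 − 0.350877) = 0.324100 ≈ 0.324.
taxon1–taxon3: 6/19 sites differ → p ≈ 0.315789, d = −0.75 ln(1 − 0.421052) = 0.409907 ≈ 0.410.
taxon2–taxon3: 8/19 sites differ → p ≈ 0.421053, d = −0.75 ln(1 − 0.561404) = 0.618132 ≈ 0.618.

d(taxon1,taxon2) = 0.324, d(taxon1,taxon3) = 0.410, d(taxon2,taxon3) = 0.618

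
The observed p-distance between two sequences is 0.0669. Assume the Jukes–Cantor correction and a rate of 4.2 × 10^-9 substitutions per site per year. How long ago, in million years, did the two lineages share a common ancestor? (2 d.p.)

d = −(3/4) ln(1 − 4p/3) = −0.75 ln(1 − 0.0892) = −0.75 ln(0.9108)
  = −0.75 × (-0.093432) = 0.070074 substitutions/site.
Under a molecular clock d = 2μt, so t = d/(2μ) = 0.070074 / (2 × 4.2 × 10^-9) = 8.34 million years.

8.34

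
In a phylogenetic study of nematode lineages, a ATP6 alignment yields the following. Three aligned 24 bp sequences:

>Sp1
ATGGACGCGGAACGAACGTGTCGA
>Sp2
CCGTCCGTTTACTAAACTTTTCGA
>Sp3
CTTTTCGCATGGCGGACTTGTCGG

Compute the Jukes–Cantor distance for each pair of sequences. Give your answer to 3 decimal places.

d(Sp1,Sp2) = 0.824, d(Sp1,Sp3) = 0.708, d(Sp2,Sp3) = 0.824

Sp1–Sp2: 12/24 sites differ → p = 0.5, d = −0.75 ln(1 − 0.666667) = 0.823960 ≈ 0.824.
Sp1–Sp3: 11/24 sites differ → p ≈ 0.458333, d = −0.75 ln(1 − 0.611111) = 0.708346 ≈ 0.708.
Sp2–Sp3: 12/24 sites differ → p = 0.5, d = −0.75 ln(1 − 0.666667) = 0.823960 ≈ 0.824.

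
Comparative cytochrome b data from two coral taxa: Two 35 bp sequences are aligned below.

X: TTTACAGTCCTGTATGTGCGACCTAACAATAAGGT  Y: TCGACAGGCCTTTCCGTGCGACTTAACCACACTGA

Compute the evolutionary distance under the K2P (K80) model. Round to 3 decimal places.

0.458

Of 35 sites, 4 differences are transitions and 8 are transversions, so P = 4/35 ≈ 0.114286 and Q = 8/35 ≈ 0.228571.
Under the Kimura two-parameter model, d = −½ ln(1 − 2P − Q) − ¼ ln(1 − 2Q).
1 − 2P − Q = 0.542857, giving −½ ln(0.542857) = 0.305455.
1 − 2Q = 0.542858, giving −¼ ln(0.542858) = 0.152727.
d = 0.305455 + 0.152727 = 0.458182.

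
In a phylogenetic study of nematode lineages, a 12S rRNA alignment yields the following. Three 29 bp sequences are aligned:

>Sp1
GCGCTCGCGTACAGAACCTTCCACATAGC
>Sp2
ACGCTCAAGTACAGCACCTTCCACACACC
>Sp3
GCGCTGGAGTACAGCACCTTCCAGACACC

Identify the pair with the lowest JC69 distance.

Sp2 and Sp3

Sp1–Sp2: 6/29 differ, p = 0.207, d = 0.242.
Sp1–Sp3: 6/29 differ, p = 0.207, d = 0.242.
Sp2–Sp3: 4/29 differ, p = 0.138, d = 0.152.
The smallest distance is between Sp2 and Sp3.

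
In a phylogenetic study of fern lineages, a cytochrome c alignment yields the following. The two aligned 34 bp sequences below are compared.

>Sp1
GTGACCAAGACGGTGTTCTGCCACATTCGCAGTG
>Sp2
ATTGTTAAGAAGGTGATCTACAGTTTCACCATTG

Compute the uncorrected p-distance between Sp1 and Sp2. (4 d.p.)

The sequences differ at 16 of 34 positions.
p = 16/34 = 0.470588… ≈ 0.4706 (to 4 d.p.).

0.4706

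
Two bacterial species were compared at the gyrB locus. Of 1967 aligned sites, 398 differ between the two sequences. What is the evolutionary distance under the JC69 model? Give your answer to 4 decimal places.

p = 398/1967 ≈ 0.202339.
d = −(3/4) ln(1 − 4p/3) = −0.75 ln(1 − 0.269785) = −0.75 ln(0.730215)
  = −0.75 × (-0.314416) = 0.235812 substitutions/site.

0.2358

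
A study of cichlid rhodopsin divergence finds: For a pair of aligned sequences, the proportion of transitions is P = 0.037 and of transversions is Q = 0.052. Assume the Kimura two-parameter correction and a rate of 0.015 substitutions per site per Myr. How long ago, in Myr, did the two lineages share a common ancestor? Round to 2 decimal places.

3.16

Under the Kimura two-parameter model, d = −½ ln(1 − 2P − Q) − ¼ ln(1 − 2Q).
1 − 2P − Q = 0.874, giving −½ ln(0.874) = 0.067337.
1 − 2Q = 0.896, giving −¼ ln(0.896) = 0.027454.
d = 0.067337 + 0.027454 = 0.094791.
Under a molecular clock d = 2μt, so t = d/(2μ) = 0.094791 / (2 × 0.015) = 3.16 Myr.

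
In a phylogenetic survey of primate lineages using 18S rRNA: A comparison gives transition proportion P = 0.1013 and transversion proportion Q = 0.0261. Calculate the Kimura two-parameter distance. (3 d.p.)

0.143

Under the Kimura two-parameter model, d = −½ ln(1 − 2P − Q) − ¼ ln(1 − 2Q).
1 − 2P − Q = 0.7713, giving −½ ln(0.7713) = 0.129839.
1 − 2Q = 0.9478, giving −¼ ln(0.9478) = 0.013403.
d = 0.129839 + 0.013403 = 0.143242.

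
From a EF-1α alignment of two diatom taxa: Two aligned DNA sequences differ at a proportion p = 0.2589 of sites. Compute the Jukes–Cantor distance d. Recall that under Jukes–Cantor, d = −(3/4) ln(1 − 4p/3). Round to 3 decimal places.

0.318

d = −(3/4) ln(1 − 4p/3) = −0.75 ln(1 − 0.3452) = −0.75 ln(0.6548)
  = −0.75 × (-0.423425) = 0.317569 substitutions/site.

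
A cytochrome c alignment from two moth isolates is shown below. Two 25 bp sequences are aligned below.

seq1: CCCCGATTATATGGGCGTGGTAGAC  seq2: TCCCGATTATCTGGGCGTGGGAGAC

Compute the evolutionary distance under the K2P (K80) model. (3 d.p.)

Of 25 sites, 1 differences are transitions and 2 are transversions, so P = 1/25 = 0.04 and Q = 2/25 = 0.08.
Under the Kimura two-parameter model, d = −½ ln(1 − 2P − Q) − ¼ ln(1 − 2Q).
1 − 2P − Q = 0.84, giving −½ ln(0.84) = 0.087177.
1 − 2Q = 0.84, giving −¼ ln(0.84) = 0.043588.
d = 0.087177 + 0.043588 = 0.130765.

0.131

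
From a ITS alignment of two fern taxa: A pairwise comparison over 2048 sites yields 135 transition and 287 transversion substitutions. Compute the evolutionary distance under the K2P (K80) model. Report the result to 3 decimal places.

0.241

P = 135/2048 ≈ 0.065918 and Q = 287/2048 ≈ 0.140137.
Under the Kimura two-parameter model, d = −½ ln(1 − 2P − Q) − ¼ ln(1 − 2Q).
1 − 2P − Q = 0.728027, giving −½ ln(0.728027) = 0.158709.
1 − 2Q = 0.719726, giving −¼ ln(0.719726) = 0.082221.
d = 0.158709 + 0.082221 = 0.240930.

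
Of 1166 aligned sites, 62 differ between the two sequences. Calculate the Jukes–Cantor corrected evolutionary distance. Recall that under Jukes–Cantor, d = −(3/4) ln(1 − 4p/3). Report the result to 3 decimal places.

0.055

p = 62/1166 ≈ 0.053173.
d = −(3/4) ln(1 − 4p/3) = −0.75 ln(1 − 0.070897) = −0.75 ln(0.929103)
  = −0.75 × (-0.073536) = 0.055152 substitutions/site.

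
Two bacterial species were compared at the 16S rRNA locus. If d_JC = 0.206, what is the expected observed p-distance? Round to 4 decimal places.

p = (3/4)(1 − e^(−4d/3)) = 0.75 × (1 − e^(-0.274667)) = 0.75 × (1 − 0.759825) = 0.180131.

0.1801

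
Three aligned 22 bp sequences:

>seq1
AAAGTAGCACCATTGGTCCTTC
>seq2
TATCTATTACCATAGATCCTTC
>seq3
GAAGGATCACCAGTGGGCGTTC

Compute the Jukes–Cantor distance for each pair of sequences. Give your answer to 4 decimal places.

seq1–seq2: 7/22 sites differ → p ≈ 0.318182, d = −0.75 ln(1 − 0.424243) = 0.414052 ≈ 0.4141.
seq1–seq3: 6/22 sites differ → p ≈ 0.272727, d = −0.75 ln(1 − 0.363636) = 0.338988 ≈ 0.3390.
seq2–seq3: 10/22 sites differ → p ≈ 0.454545, d = −0.75 ln(1 − 0.60606) = 0.698667 ≈ 0.6987.

d(seq1,seq2) = 0.4141, d(seq1,seq3) = 0.3390, d(seq2,seq3) = 0.6987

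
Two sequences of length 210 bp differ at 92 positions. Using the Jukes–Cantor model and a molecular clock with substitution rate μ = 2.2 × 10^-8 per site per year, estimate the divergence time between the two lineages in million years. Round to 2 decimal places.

p = 92/210 ≈ 0.438095.
d = −(3/4) ln(1 − 4p/3) = −0.75 ln(1 − 0.584127) = −0.75 ln(0.415873)
  = −0.75 × (-0.877375) = 0.658031 substitutions/site.
Under a molecular clock d = 2μt, so t = d/(2μ) = 0.658031 / (2 × 2.2 × 10^-8) = 14.96 million years.

14.96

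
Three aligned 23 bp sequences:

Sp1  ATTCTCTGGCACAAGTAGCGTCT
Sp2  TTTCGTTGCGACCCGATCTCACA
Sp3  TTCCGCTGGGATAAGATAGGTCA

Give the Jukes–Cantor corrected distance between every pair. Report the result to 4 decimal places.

Sp1–Sp2: 14/23 sites differ → p ≈ 0.608696, d = −0.75 ln(1 − 0.811595) = 1.251871 ≈ 1.2519.
Sp1–Sp3: 10/23 sites differ → p ≈ 0.434783, d = −0.75 ln(1 − 0.579711) = 0.650110 ≈ 0.6501.
Sp2–Sp3: 10/23 sites differ → p ≈ 0.434783, d = −0.75 ln(1 − 0.579711) = 0.650110 ≈ 0.6501.

d(Sp1,Sp2) = 1.2519, d(Sp1,Sp3) = 0.6501, d(Sp2,Sp3) = 0.6501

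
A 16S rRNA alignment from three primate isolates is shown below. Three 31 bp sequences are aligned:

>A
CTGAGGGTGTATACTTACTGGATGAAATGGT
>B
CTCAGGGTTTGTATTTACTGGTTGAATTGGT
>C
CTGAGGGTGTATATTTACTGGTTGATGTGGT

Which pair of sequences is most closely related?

A and C

A–B: 6/31 differ, p = 0.194, d = 0.224.
A–C: 4/31 differ, p = 0.129, d = 0.142.
B–C: 5/31 differ, p = 0.161, d = 0.182.
The smallest distance is between A and C.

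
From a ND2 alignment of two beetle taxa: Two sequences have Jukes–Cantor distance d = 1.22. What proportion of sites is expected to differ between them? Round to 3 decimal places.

0.603

p = (3/4)(1 − e^(−4d/3)) = 0.75 × (1 − e^(-1.626667)) = 0.75 × (1 − 0.196584) = 0.602562.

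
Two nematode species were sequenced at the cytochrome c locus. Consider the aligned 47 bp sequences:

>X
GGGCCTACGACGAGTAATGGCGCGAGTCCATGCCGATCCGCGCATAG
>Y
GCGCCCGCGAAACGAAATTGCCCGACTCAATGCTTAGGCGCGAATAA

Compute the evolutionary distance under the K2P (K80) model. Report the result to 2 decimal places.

0.49

Of 47 sites, 5 differences are transitions and 12 are transversions, so P = 5/47 ≈ 0.106383 and Q = 12/47 ≈ 0.255319.
Under the Kimura two-parameter model, d = −½ ln(1 − 2P − Q) − ¼ ln(1 − 2Q).
1 − 2P − Q = 0.531915, giving −½ ln(0.531915) = 0.315636.
1 − 2Q = 0.489362, giving −¼ ln(0.489362) = 0.178663.
d = 0.315636 + 0.178663 = 0.494299.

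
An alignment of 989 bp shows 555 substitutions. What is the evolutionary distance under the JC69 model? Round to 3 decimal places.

1.034

p = 555/989 ≈ 0.561173.
d = −(3/4) ln(1 − 4p/3) = −0.75 ln(1 − 0.748231) = −0.75 ln(0.251769)
  = −0.75 × (-1.379243) = 1.034432 substitutions/site.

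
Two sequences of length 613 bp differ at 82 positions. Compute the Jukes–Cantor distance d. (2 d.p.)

p = 82/613 ≈ 0.133768.
d = −(3/4) ln(1 − 4p/3) = −0.75 ln(1 − 0.178357) = −0.75 ln(0.821643)
  = −0.75 × (-0.196449) = 0.147337 substitutions/site.

0.15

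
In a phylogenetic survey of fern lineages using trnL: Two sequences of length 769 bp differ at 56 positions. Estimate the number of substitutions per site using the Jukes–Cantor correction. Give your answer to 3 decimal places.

0.077

p = 56/769 ≈ 0.072822.
d = −(3/4) ln(1 − 4p/3) = −0.75 ln(1 − 0.097096) = −0.75 ln(0.902904)
  = −0.75 × (-0.102139) = 0.076604 substitutions/site.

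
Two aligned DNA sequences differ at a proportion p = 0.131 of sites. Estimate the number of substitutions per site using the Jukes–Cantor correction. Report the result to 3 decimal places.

0.144

d = −(3/4) ln(1 − 4p/3) = −0.75 ln(1 − 0.174667) = −0.75 ln(0.825333)
  = −0.75 × (-0.191968) = 0.143976 substitutions/site.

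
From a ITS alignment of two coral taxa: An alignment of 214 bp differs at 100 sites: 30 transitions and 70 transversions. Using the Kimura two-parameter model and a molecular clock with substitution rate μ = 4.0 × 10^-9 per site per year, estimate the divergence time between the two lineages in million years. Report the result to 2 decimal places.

91.63

P = 30/214 ≈ 0.140187 and Q = 70/214 ≈ 0.327103.
Under the Kimura two-parameter model, d = −½ ln(1 − 2P − Q) − ¼ ln(1 − 2Q).
1 − 2P − Q = 0.392523, giving −½ ln(0.392523) = 0.467580.
1 − 2Q = 0.345794, giving −¼ ln(0.345794) = 0.265478.
d = 0.467580 + 0.265478 = 0.733058.
Under a molecular clock d = 2μt, so t = d/(2μ) = 0.733058 / (2 × 4.0 × 10^-9) = 91.63 million years.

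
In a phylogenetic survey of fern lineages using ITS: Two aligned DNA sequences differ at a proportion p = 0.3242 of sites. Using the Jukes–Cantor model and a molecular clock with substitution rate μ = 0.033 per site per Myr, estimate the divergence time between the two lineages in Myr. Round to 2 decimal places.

6.43

d = −(3/4) ln(1 − 4p/3) = −0.75 ln(1 − 0.432267) = −0.75 ln(0.567733)
  = −0.75 × (-0.566104) = 0.424578 substitutions/site.
Under a molecular clock d = 2μt, so t = d/(2μ) = 0.424578 / (2 × 0.033) = 6.43 Myr.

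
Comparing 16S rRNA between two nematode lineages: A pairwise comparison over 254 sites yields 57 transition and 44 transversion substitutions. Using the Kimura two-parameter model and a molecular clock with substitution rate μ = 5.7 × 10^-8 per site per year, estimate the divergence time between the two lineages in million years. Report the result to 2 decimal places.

P = 57/254 ≈ 0.224409 and Q = 44/254 ≈ 0.173228.
Under the Kimura two-parameter model, d = −½ ln(1 − 2P − Q) − ¼ ln(1 − 2Q).
1 − 2P − Q = 0.377954, giving −½ ln(0.377954) = 0.486491.
1 − 2Q = 0.653544, giving −¼ ln(0.653544) = 0.106336.
d = 0.486491 + 0.106336 = 0.592827.
Under a molecular clock d = 2μt, so t = d/(2μ) = 0.592827 / (2 × 5.7 × 10^-8) = 5.20 million years.

5.20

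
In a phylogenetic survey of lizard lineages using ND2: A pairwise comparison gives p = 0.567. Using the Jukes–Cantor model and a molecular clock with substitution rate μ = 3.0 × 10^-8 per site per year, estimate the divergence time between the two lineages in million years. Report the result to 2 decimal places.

17.63

d = −(3/4) ln(1 − 4p/3) = −0.75 ln(1 − 0.756) = −0.75 ln(0.244)
  = −0.75 × (-1.410587) = 1.057940 substitutions/site.
Under a molecular clock d = 2μt, so t = d/(2μ) = 1.057940 / (2 × 3.0 × 10^-8) = 17.63 million years.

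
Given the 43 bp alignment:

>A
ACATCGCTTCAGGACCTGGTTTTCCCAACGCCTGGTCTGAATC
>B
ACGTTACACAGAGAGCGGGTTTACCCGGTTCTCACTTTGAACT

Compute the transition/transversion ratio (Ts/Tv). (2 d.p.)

Transitions are A↔G and C↔T; transversions are all other mismatches.
Transitions: 15. Transversions: 7.
R = 15/7 = 2.142857… ≈ 2.14 (to 2 d.p.).

2.14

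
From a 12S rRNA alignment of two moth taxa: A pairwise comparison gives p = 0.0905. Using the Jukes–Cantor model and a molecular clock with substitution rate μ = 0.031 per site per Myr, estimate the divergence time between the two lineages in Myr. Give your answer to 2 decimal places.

1.56

d = −(3/4) ln(1 − 4p/3) = −0.75 ln(1 − 0.120667) = −0.75 ln(0.879333)
  = −0.75 × (-0.128592) = 0.096444 substitutions/site.
Under a molecular clock d = 2μt, so t = d/(2μ) = 0.096444 / (2 × 0.031) = 1.56 Myr.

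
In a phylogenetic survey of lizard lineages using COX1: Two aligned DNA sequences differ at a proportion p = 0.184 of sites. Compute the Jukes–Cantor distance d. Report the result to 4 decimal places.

d = −(3/4) ln(1 − 4p/3) = −0.75 ln(1 − 0.245333) = −0.75 ln(0.754667)
  = −0.75 × (-0.281479) = 0.211109 substitutions/site.

0.2111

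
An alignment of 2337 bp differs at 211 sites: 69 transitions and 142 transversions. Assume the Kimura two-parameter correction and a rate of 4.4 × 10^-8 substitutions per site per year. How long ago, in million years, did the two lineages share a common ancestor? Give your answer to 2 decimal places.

P = 69/2337 ≈ 0.029525 and Q = 142/2337 ≈ 0.060762.
Under the Kimura two-parameter model, d = −½ ln(1 − 2P − Q) − ¼ ln(1 − 2Q).
1 − 2P − Q = 0.880188, giving −½ ln(0.880188) = 0.063810.
1 − 2Q = 0.878476, giving −¼ ln(0.878476) = 0.032392.
d = 0.063810 + 0.032392 = 0.096202.
Under a molecular clock d = 2μt, so t = d/(2μ) = 0.096202 / (2 × 4.4 × 10^-8) = 1.09 million years.

1.09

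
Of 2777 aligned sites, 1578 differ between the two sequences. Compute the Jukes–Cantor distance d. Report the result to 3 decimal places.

p = 1578/2777 ≈ 0.568239.
d = −(3/4) ln(1 − 4p/3) = −0.75 ln(1 − 0.757652) = −0.75 ln(0.242348)
  = −0.75 × (-1.417381) = 1.063036 substitutions/site.

1.063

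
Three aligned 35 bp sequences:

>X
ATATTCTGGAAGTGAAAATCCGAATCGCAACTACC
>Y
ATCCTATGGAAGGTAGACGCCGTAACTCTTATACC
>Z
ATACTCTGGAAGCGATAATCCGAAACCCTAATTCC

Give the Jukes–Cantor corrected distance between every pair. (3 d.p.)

X–Y: 14/35 sites differ → p = 0.4, d = −0.75 ln(1 − 0.533333) = 0.571605 ≈ 0.572.
X–Z: 8/35 sites differ → p ≈ 0.228571, d = −0.75 ln(1 − 0.304761) = 0.272625 ≈ 0.273.
Y–Z: 11/35 sites differ → p ≈ 0.314286, d = −0.75 ln(1 − 0.419048) = 0.407315 ≈ 0.407.

d(X,Y) = 0.572, d(X,Z) = 0.273, d(Y,Z) = 0.407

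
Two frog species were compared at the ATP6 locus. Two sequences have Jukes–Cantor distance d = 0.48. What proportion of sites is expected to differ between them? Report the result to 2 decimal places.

0.35

p = (3/4)(1 − e^(−4d/3)) = 0.75 × (1 − e^(-0.64)) = 0.75 × (1 − 0.527292) = 0.354531.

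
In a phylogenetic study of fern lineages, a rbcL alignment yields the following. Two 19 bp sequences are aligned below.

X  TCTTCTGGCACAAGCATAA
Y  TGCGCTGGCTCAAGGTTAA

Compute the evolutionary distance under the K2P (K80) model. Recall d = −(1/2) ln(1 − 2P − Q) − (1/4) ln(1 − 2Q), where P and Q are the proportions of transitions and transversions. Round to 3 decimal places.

Of 19 sites, 1 differences are transitions and 5 are transversions, so P = 1/19 ≈ 0.052632 and Q = 5/19 ≈ 0.263158.
Under the Kimura two-parameter model, d = −½ ln(1 − 2P − Q) − ¼ ln(1 − 2Q).
1 − 2P − Q = 0.631578, giving −½ ln(0.631578) = 0.229767.
1 − 2Q = 0.473684, giving −¼ ln(0.473684) = 0.186804.
d = 0.229767 + 0.186804 = 0.416571.

0.417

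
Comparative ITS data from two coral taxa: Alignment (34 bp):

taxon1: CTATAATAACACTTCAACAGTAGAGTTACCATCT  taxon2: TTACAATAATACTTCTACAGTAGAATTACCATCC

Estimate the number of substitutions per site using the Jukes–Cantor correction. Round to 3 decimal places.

0.201

The sequences differ at 6 of 34 sites (1, 4, 10, 16, 25, 34), so p = 6/34 ≈ 0.176471.
d = −(3/4) ln(1 − 4p/3) = −0.75 ln(1 − 0.235295) = −0.75 ln(0.764705)
  = −0.75 × (-0.268265) = 0.201199 substitutions/site.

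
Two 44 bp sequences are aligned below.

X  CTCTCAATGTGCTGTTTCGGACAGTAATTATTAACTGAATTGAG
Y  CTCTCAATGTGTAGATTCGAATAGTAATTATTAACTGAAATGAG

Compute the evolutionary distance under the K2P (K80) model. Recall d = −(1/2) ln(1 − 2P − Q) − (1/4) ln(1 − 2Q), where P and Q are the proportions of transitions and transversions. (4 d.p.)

Of 44 sites, 3 differences are transitions and 3 are transversions, so P = 3/44 ≈ 0.068182 and Q = 3/44 ≈ 0.068182.
Under the Kimura two-parameter model, d = −½ ln(1 − 2P − Q) − ¼ ln(1 − 2Q).
1 − 2P − Q = 0.795454, giving −½ ln(0.795454) = 0.114421.
1 − 2Q = 0.863636, giving −¼ ln(0.863636) = 0.036651.
d = 0.114421 + 0.036651 = 0.151072.

0.1511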